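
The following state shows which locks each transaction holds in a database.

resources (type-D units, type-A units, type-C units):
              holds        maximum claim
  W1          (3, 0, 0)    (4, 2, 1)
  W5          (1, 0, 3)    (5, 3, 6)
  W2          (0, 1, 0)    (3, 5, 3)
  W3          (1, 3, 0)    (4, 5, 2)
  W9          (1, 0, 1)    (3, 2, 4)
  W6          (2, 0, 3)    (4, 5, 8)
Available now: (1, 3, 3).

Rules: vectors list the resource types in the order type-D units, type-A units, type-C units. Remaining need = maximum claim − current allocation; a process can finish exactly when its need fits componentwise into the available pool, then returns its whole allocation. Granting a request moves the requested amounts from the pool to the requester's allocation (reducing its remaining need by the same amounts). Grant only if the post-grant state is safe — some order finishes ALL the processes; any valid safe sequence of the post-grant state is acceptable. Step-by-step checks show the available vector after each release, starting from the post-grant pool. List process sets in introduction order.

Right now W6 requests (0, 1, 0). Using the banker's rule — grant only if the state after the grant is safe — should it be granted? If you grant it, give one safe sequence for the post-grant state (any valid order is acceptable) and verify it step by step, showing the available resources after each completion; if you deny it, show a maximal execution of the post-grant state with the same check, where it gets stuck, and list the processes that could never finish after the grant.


GRANT: granting preserves safety; a valid post-grant sequence is W1, W3, W5, W9, W2, W6.
Key observation: post-grant, (1, 2, 3) remains, and an order beginning with W1 completes everyone.
Step-by-step check of the post-grant state:
  pool = (1, 2, 3)
  W1: need (1, 2, 1) fits (1, 2, 3); releases (3, 0, 0), pool now (4, 2, 3)
  W3: need (3, 2, 2) fits (4, 2, 3); releases (1, 3, 0), pool now (5, 5, 3)
  W5: need (4, 3, 3) fits (5, 5, 3); releases (1, 0, 3), pool now (6, 5, 6)
  W9: need (2, 2, 3) fits (6, 5, 6); releases (1, 0, 1), pool now (7, 5, 7)
  W2: need (3, 4, 3) fits (7, 5, 7); releases (0, 1, 0), pool now (7, 6, 7)
  W6: need (2, 4, 5) fits (7, 6, 7); releases (2, 1, 3), pool now (9, 7, 10)


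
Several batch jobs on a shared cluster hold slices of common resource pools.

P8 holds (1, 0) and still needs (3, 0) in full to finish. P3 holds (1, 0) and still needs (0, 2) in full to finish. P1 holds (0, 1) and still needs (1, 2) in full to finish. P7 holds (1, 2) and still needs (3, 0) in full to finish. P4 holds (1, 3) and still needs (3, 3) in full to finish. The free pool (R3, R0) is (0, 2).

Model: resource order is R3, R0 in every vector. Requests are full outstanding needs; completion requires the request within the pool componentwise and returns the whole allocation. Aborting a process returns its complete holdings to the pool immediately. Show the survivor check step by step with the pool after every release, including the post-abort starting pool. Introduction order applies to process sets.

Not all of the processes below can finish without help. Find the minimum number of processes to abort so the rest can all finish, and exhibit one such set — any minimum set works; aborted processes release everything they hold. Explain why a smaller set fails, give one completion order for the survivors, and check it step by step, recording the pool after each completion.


The answer: abort P8 and P4.
Key observation: aborting P8 and P4 returns (2, 3), and P7 — hopeless before — runs at step 3 with the returned capacity in the pool.
Why nothing smaller works — every single abort fails: P8 alone leaves P7 blocked (short on R3); P3 alone leaves P8 blocked (short on R3); P1 alone leaves P8 blocked (short on R3); P7 alone leaves P8 blocked (short on R3); P4 alone leaves P8 blocked (short on R3).
Survivors finish in the order: P1, P3, P7. Check, step by step (pool after the aborts first):
  pool = (2, 5)
  P1: need (1, 2) fits (2, 5); releases (0, 1), pool now (2, 6)
  P3: need (0, 2) fits (2, 6); releases (1, 0), pool now (3, 6)
  P7: need (3, 0) fits (3, 6); releases (1, 2), pool now (4, 8)


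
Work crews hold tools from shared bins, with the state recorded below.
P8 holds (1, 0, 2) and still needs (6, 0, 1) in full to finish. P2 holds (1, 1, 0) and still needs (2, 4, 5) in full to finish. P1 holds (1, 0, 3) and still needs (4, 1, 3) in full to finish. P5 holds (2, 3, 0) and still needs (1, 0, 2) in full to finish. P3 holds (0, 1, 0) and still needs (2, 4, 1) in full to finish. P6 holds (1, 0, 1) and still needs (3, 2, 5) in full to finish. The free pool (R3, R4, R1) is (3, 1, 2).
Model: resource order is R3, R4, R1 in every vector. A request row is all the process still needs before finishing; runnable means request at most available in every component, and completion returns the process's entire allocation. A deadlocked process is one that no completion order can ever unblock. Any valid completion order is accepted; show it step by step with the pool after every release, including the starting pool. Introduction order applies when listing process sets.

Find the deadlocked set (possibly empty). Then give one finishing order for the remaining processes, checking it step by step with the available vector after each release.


Deadlocked: P8, P2, P1 and P6.
Key observation: after P5, P3 the pool peaks at (5, 5, 2), and each blocked process is short somewhere: P8 on R3; P2 on R1; P1 on R1; P6 on R1.
One completion order for the rest: P5, P3. Walking it through:
  pool = (3, 1, 2)
  run P5 (needs (1, 0, 2), free (3, 1, 2)); after release of (2, 3, 0) the pool is (5, 4, 2)
  run P3 (needs (2, 4, 1), free (5, 4, 2)); after release of (0, 1, 0) the pool is (5, 5, 2)
The stuck group stays short no matter what:
  blocked: P8 wants (6, 0, 1), pool (5, 5, 2) — not enough R3
  blocked: P2 wants (2, 4, 5), pool (5, 5, 2) — not enough R1
  blocked: P1 wants (4, 1, 3), pool (5, 5, 2) — not enough R1
  blocked: P6 wants (3, 2, 5), pool (5, 5, 2) — not enough R1


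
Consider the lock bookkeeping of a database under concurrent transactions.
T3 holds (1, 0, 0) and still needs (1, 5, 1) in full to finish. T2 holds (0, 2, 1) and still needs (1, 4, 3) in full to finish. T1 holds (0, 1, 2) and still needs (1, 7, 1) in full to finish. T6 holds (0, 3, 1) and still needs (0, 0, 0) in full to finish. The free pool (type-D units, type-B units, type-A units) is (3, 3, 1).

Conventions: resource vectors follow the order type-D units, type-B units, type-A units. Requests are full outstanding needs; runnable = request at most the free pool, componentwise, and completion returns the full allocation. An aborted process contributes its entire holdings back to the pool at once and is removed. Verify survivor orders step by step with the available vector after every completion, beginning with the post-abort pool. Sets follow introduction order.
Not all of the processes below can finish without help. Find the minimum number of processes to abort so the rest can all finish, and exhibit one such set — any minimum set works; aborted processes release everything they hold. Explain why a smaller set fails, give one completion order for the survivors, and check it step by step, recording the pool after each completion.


Abort T2.
Key observation: T1 had no path to completion before; after the abort of T2 ((0, 2, 1) returned), step 3 is where it fits.
No smaller set exists: with zero aborts the deadlock remains.
The survivors complete as T6, T3, T1. Walking it through (starting from the post-abort pool):
  pool = (3, 5, 2)
  T6: need (0, 0, 0) fits (3, 5, 2); releases (0, 3, 1), pool now (3, 8, 3)
  T3: need (1, 5, 1) fits (3, 8, 3); releases (1, 0, 0), pool now (4, 8, 3)
  T1: need (1, 7, 1) fits (4, 8, 3); releases (0, 1, 2), pool now (4, 9, 5)


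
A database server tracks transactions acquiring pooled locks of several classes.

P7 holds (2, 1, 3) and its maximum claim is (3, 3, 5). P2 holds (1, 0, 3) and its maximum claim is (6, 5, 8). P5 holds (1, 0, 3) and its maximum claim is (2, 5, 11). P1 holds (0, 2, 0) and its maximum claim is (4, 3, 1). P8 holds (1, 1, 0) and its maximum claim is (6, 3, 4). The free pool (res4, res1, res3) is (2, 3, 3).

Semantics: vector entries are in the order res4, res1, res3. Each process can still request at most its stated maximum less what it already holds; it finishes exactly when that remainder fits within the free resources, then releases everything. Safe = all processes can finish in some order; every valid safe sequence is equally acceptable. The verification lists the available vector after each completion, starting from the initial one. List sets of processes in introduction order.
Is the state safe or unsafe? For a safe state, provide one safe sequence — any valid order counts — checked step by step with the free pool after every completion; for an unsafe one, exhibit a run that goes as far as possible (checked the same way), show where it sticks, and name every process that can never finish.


UNSAFE — no complete ordering exists.
Key observation: after P7, P1 the pool peaks at (4, 6, 6), and each blocked process is short somewhere: P2 on res4; P5 on res3; P8 on res4.
Going as far as possible: P7, P1; after that, nothing fits. Check, step by step:
  pool = (2, 3, 3)
  run P7 (needs (1, 2, 2), free (2, 3, 3)); after release of (2, 1, 3) the pool is (4, 4, 6)
  run P1 (needs (4, 1, 1), free (4, 4, 6)); after release of (0, 2, 0) the pool is (4, 6, 6)
  P2 still needs (5, 5, 5) but only (4, 6, 6) is free — short on res4
  P5 still needs (1, 5, 8) but only (4, 6, 6) is free — short on res3
  P8 still needs (5, 2, 4) but only (4, 6, 6) is free — short on res4
Permanently blocked: P2, P5 and P8.


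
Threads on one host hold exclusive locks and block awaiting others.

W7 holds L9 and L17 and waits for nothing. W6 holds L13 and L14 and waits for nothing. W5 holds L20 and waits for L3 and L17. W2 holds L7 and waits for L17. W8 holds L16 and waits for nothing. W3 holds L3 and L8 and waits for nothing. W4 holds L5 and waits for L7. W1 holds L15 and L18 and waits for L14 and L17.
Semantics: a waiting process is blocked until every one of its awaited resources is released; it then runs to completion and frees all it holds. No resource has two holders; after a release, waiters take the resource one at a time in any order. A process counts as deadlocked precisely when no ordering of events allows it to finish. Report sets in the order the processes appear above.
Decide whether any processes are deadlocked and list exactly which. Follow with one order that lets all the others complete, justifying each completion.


No process is deadlocked.
Key observation: all waits point, directly or indirectly, at processes that can finish, so nothing is permanently blocked.
The rest can finish in the order W7, W8, W3, W2, W5, W4, W6, W1.
Check, step by step:
  W7 waits on nothing -> runs at once and releases L9 and L17
  W8 waits on nothing -> runs at once and releases L16
  W3 waits on nothing -> runs at once and releases L3 and L8
  W2: everything it awaited (L17) is free; runs, freeing L7
  W5: everything it awaited (L3 and L17) is free; runs, freeing L20
  W4: everything it awaited (L7) is free; runs, freeing L5
  W6 waits on nothing -> runs at once and releases L13 and L14
  W1: everything it awaited (L14 and L17) is free; runs, freeing L15 and L18


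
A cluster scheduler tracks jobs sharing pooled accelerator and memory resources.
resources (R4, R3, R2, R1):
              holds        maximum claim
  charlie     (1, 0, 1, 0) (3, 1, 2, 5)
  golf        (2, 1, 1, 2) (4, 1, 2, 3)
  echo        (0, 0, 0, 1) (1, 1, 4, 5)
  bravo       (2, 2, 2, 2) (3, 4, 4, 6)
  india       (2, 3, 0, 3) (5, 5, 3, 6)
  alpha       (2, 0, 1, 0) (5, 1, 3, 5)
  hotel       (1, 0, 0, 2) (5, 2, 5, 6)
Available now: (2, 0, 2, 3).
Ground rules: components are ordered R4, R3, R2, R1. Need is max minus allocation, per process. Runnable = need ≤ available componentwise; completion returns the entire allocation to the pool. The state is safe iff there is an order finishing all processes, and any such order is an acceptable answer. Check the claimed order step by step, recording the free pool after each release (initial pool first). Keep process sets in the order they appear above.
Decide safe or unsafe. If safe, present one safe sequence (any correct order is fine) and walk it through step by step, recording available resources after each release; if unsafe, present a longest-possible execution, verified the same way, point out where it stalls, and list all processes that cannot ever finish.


UNSAFE — no complete ordering exists.
Key observation: golf, charlie, echo, alpha can finish, but then (7, 1, 5, 6) is all there is, and the blocked group's R3 demands exceed it.
A maximal execution: golf, charlie, echo, alpha — then nothing else fits. Step-by-step check:
  pool = (2, 0, 2, 3)
  golf: need (2, 0, 1, 1) fits (2, 0, 2, 3); releases (2, 1, 1, 2), pool now (4, 1, 3, 5)
  charlie: need (2, 1, 1, 5) fits (4, 1, 3, 5); releases (1, 0, 1, 0), pool now (5, 1, 4, 5)
  echo: need (1, 1, 4, 4) fits (5, 1, 4, 5); releases (0, 0, 0, 1), pool now (5, 1, 4, 6)
  alpha: need (3, 1, 2, 5) fits (5, 1, 4, 6); releases (2, 0, 1, 0), pool now (7, 1, 5, 6)
  blocked: bravo wants (1, 2, 2, 4), pool (7, 1, 5, 6) — not enough R3
  blocked: india wants (3, 2, 3, 3), pool (7, 1, 5, 6) — not enough R3
  blocked: hotel wants (4, 2, 5, 4), pool (7, 1, 5, 6) — not enough R3
Never able to finish: bravo, india and hotel.


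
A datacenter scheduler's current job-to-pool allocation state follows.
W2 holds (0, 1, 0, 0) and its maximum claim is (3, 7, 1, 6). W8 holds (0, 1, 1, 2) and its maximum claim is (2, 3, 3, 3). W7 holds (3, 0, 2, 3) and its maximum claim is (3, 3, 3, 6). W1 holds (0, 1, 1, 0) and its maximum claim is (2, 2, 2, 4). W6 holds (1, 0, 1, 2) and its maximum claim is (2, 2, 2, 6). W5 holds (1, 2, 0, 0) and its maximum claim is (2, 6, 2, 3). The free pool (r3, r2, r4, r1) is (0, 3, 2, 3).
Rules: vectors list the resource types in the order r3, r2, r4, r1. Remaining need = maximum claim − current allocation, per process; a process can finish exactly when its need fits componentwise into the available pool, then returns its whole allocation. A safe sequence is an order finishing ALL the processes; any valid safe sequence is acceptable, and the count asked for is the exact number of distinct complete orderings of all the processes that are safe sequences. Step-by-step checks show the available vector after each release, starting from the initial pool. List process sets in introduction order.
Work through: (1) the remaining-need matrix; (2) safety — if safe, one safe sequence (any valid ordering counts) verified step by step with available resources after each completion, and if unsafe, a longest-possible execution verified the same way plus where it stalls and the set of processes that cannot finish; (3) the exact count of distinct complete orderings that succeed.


(1) Remaining need (order r3, r2, r4, r1):
  W2: (3, 6, 1, 6)
  W8: (2, 2, 2, 1)
  W7: (0, 3, 1, 3)
  W1: (2, 1, 1, 4)
  W6: (1, 2, 1, 4)
  W5: (1, 4, 2, 3)
(2) SAFE, for example via the order W7, W8, W5, W2, W1, W6.
Key observation: the first exact fit in this order is W7 — it needs (0, 3, 1, 3) with (0, 3, 2, 3) free, meeting a requested resource to the last unit.
Check, step by step:
  pool = (0, 3, 2, 3)
  W7: need (0, 3, 1, 3) fits (0, 3, 2, 3); releases (3, 0, 2, 3), pool now (3, 3, 4, 6)
  W8: need (2, 2, 2, 1) fits (3, 3, 4, 6); releases (0, 1, 1, 2), pool now (3, 4, 5, 8)
  W5: need (1, 4, 2, 3) fits (3, 4, 5, 8); releases (1, 2, 0, 0), pool now (4, 6, 5, 8)
  W2: need (3, 6, 1, 6) fits (4, 6, 5, 8); releases (0, 1, 0, 0), pool now (4, 7, 5, 8)
  W1: need (2, 1, 1, 4) fits (4, 7, 5, 8); releases (0, 1, 1, 0), pool now (4, 8, 6, 8)
  W6: need (1, 2, 1, 4) fits (4, 8, 6, 8); releases (1, 0, 1, 2), pool now (5, 8, 7, 10)
(3) The exact count: 30 of the possible complete orderings are safe sequences.


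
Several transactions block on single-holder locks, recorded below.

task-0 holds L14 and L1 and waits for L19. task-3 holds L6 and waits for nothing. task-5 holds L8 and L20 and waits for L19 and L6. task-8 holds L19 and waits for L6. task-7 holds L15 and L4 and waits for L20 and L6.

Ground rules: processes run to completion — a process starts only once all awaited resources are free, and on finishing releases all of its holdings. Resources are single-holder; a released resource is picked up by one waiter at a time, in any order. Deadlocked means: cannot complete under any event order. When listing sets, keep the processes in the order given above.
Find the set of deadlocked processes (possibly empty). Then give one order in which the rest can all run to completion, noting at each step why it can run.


No process is deadlocked.
Key observation: the waits form no ring: some process can always run, and its releases unblock the others one by one.
The rest can finish in the order task-3, task-8, task-5, task-0, task-7.
Verifying each step:
  task-3: no waits; runs immediately, freeing L6
  task-8: everything it awaited (L6) is free; runs, freeing L19
  task-5: everything it awaited (L19 and L6) is free; runs, freeing L8 and L20
  task-0: everything it awaited (L19) is free; runs, freeing L14 and L1
  task-7: everything it awaited (L20 and L6) is free; runs, freeing L15 and L4


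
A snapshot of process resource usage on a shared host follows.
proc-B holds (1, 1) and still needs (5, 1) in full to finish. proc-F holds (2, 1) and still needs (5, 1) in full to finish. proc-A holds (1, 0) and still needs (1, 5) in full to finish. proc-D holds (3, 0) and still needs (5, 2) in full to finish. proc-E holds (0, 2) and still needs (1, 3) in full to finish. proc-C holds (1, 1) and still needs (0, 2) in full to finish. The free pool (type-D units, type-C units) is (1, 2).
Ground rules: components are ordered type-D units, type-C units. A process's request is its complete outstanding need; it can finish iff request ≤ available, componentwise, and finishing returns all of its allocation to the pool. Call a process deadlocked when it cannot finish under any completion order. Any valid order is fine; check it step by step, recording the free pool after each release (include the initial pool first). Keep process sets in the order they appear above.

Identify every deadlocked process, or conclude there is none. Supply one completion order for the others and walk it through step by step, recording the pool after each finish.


The deadlocked set is proc-B, proc-F and proc-D.
Key observation: proc-C, proc-E, proc-A can finish, but then (3, 5) is all there is, and the blocked group's type-D units demands exceed it.
The rest can finish in the order proc-C, proc-E, proc-A. Walking it through:
  pool = (1, 2)
  proc-C: need (0, 2) fits (1, 2); releases (1, 1), pool now (2, 3)
  proc-E: need (1, 3) fits (2, 3); releases (0, 2), pool now (2, 5)
  proc-A: need (1, 5) fits (2, 5); releases (1, 0), pool now (3, 5)
None of the blocked processes ever fits:
  proc-B cannot run: need (5, 1) vs free (3, 5) (insufficient type-D units)
  proc-F cannot run: need (5, 1) vs free (3, 5) (insufficient type-D units)
  proc-D cannot run: need (5, 2) vs free (3, 5) (insufficient type-D units)


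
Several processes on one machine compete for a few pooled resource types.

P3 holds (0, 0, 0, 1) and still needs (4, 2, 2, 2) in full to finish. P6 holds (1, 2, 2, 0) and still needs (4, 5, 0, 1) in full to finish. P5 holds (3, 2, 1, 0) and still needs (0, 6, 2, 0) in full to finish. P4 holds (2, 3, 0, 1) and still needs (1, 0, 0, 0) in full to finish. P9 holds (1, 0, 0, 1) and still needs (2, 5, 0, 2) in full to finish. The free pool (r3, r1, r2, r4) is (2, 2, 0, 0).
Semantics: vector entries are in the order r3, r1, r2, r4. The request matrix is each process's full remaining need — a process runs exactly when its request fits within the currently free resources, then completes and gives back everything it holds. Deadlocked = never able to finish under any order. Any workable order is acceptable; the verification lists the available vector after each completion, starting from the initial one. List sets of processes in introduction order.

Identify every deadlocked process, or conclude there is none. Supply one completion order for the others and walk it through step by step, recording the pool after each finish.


Deadlocked: P3 and P9.
Key observation: even finishing P4, P6, P5 leaves just (8, 9, 3, 1) free — too little r4 for any of the remaining processes.
A valid finishing order for the others: P4, P6, P5. Check, step by step:
  pool = (2, 2, 0, 0)
  run P4 (needs (1, 0, 0, 0), free (2, 2, 0, 0)); after release of (2, 3, 0, 1) the pool is (4, 5, 0, 1)
  run P6 (needs (4, 5, 0, 1), free (4, 5, 0, 1)); after release of (1, 2, 2, 0) the pool is (5, 7, 2, 1)
  run P5 (needs (0, 6, 2, 0), free (5, 7, 2, 1)); after release of (3, 2, 1, 0) the pool is (8, 9, 3, 1)
The stuck group stays short no matter what:
  blocked: P3 wants (4, 2, 2, 2), pool (8, 9, 3, 1) — not enough r4
  blocked: P9 wants (2, 5, 0, 2), pool (8, 9, 3, 1) — not enough r4


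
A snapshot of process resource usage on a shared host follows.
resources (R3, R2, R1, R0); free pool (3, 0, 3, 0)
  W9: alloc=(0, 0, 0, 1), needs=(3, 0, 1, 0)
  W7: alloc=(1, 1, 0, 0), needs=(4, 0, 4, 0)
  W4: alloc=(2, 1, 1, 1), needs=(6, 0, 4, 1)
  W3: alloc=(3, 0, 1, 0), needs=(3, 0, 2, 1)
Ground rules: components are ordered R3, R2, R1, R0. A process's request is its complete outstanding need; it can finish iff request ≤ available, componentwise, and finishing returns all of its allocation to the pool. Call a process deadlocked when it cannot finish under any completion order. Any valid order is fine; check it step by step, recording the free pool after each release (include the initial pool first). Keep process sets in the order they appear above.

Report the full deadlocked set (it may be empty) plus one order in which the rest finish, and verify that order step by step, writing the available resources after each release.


No process is deadlocked.
Key observation: W9 can run right away; the returned allocation unlocks the remaining processes in turn.
The rest can finish in the order W9, W3, W4, W7. Verifying each step:
  pool = (3, 0, 3, 0)
  W9 needs (3, 0, 1, 0) <= (3, 0, 3, 0) -> finishes; pool += (0, 0, 0, 1) = (3, 0, 3, 1)
  W3 needs (3, 0, 2, 1) <= (3, 0, 3, 1) -> finishes; pool += (3, 0, 1, 0) = (6, 0, 4, 1)
  W4 needs (6, 0, 4, 1) <= (6, 0, 4, 1) -> finishes; pool += (2, 1, 1, 1) = (8, 1, 5, 2)
  W7 needs (4, 0, 4, 0) <= (8, 1, 5, 2) -> finishes; pool += (1, 1, 0, 0) = (9, 2, 5, 2)


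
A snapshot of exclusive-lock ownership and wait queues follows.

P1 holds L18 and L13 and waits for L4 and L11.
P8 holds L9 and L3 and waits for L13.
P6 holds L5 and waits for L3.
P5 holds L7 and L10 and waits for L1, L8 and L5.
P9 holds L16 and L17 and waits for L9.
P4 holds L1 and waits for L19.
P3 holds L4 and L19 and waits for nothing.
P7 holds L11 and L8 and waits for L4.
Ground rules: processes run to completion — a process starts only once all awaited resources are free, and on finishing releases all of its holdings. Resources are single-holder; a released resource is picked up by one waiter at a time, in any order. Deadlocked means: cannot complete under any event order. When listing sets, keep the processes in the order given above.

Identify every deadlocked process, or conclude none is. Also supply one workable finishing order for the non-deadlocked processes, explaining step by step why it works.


The deadlocked set is empty.
Key observation: there is no circular wait here — follow any chain and it reaches a process that is free to run now.
A valid finishing order for the others: P3, P7, P1, P8, P6, P4, P9, P5.
Verifying each step:
  P3: no waits; runs immediately, freeing L4 and L19
  run P7 (all its waits — L4 — are resolved); releases L11 and L8
  run P1 (all its waits — L4 and L11 — are resolved); releases L18 and L13
  run P8 (all its waits — L13 — are resolved); releases L9 and L3
  run P6 (all its waits — L3 — are resolved); releases L5
  run P4 (all its waits — L19 — are resolved); releases L1
  run P9 (all its waits — L9 — are resolved); releases L16 and L17
  run P5 (all its waits — L1, L8 and L5 — are resolved); releases L7 and L10


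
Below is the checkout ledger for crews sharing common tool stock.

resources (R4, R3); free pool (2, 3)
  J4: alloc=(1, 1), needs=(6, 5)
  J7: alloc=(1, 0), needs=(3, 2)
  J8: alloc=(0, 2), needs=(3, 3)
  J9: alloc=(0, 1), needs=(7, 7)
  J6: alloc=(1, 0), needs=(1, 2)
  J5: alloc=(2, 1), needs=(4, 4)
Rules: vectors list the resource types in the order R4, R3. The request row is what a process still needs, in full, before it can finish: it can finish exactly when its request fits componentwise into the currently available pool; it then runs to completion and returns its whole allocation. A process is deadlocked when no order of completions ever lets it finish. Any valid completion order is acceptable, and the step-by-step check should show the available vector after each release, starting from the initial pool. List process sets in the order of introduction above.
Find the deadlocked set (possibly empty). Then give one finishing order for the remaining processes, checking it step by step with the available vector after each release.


Nothing here is deadlocked.
Key observation: no deadlock: J6 fits now, and the freed resources carry the rest through.
The rest can finish in the order J6, J8, J7, J5, J4, J9. Step-by-step check:
  pool = (2, 3)
  run J6 (needs (1, 2), free (2, 3)); after release of (1, 0) the pool is (3, 3)
  run J8 (needs (3, 3), free (3, 3)); after release of (0, 2) the pool is (3, 5)
  run J7 (needs (3, 2), free (3, 5)); after release of (1, 0) the pool is (4, 5)
  run J5 (needs (4, 4), free (4, 5)); after release of (2, 1) the pool is (6, 6)
  run J4 (needs (6, 5), free (6, 6)); after release of (1, 1) the pool is (7, 7)
  run J9 (needs (7, 7), free (7, 7)); after release of (0, 1) the pool is (7, 8)


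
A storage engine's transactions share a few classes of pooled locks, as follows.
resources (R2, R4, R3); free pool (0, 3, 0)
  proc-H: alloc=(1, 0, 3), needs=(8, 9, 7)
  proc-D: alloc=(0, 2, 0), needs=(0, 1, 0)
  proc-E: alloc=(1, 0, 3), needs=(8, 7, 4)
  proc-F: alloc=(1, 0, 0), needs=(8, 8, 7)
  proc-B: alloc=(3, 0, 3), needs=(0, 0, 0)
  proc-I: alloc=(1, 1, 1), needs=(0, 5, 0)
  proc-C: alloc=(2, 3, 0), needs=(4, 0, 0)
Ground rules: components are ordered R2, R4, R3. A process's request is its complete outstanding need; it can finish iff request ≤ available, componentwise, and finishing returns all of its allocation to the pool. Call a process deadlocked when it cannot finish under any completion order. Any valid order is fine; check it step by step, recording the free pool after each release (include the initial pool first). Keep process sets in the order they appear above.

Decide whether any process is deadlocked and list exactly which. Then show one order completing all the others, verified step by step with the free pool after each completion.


The deadlocked set is proc-H, proc-E and proc-F.
Key observation: proc-D, proc-B, proc-I, proc-C can finish, but then (6, 9, 4) is all there is, and the blocked group's R2 demands exceed it.
The rest can finish in the order proc-D, proc-B, proc-I, proc-C. Walking it through:
  pool = (0, 3, 0)
  proc-D: need (0, 1, 0) fits (0, 3, 0); releases (0, 2, 0), pool now (0, 5, 0)
  proc-B: need (0, 0, 0) fits (0, 5, 0); releases (3, 0, 3), pool now (3, 5, 3)
  proc-I: need (0, 5, 0) fits (3, 5, 3); releases (1, 1, 1), pool now (4, 6, 4)
  proc-C: need (4, 0, 0) fits (4, 6, 4); releases (2, 3, 0), pool now (6, 9, 4)
The blocked processes can never fit:
  proc-H still needs (8, 9, 7) but only (6, 9, 4) is free — short on R2 and R3
  proc-E still needs (8, 7, 4) but only (6, 9, 4) is free — short on R2
  proc-F still needs (8, 8, 7) but only (6, 9, 4) is free — short on R2 and R3


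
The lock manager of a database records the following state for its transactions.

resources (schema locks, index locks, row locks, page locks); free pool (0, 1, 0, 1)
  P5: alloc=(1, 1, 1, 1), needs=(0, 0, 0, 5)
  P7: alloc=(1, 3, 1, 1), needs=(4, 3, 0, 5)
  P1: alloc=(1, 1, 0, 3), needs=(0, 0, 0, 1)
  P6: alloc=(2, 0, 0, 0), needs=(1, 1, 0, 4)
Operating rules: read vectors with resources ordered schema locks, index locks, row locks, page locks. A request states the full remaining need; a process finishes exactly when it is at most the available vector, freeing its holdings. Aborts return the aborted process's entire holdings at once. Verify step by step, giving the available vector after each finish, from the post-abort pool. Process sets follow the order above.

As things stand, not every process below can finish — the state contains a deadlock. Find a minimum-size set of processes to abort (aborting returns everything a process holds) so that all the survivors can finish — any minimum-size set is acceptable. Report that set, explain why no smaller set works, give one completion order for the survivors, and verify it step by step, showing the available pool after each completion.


Abort P5.
Key observation: no ordering could ever have run P7 before the abort of P5; with (1, 1, 1, 1) back in the pool it fits at step 3.
Minimality: the empty abort set fails — the state is deadlocked as it stands.
Survivors finish in the order: P1, P6, P7. Walking it through (pool after the aborts first):
  pool = (1, 2, 1, 2)
  run P1 (needs (0, 0, 0, 1), free (1, 2, 1, 2)); after release of (1, 1, 0, 3) the pool is (2, 3, 1, 5)
  run P6 (needs (1, 1, 0, 4), free (2, 3, 1, 5)); after release of (2, 0, 0, 0) the pool is (4, 3, 1, 5)
  run P7 (needs (4, 3, 0, 5), free (4, 3, 1, 5)); after release of (1, 3, 1, 1) the pool is (5, 6, 2, 6)


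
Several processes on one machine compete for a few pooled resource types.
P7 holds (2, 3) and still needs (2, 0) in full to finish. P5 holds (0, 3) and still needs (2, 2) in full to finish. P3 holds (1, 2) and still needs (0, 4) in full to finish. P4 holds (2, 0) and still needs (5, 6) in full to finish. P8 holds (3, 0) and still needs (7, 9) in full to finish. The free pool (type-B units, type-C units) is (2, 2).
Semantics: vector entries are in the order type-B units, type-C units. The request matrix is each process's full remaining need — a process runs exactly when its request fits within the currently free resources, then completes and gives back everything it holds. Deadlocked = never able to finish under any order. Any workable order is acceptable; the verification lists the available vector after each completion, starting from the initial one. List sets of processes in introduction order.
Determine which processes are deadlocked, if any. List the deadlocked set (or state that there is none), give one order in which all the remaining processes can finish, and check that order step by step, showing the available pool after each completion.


Nothing here is deadlocked.
Key observation: P7 can run right away; the returned allocation unlocks the remaining processes in turn.
The rest can finish in the order P7, P3, P5, P4, P8. Step-by-step check:
  pool = (2, 2)
  P7: need (2, 0) fits (2, 2); releases (2, 3), pool now (4, 5)
  P3: need (0, 4) fits (4, 5); releases (1, 2), pool now (5, 7)
  P5: need (2, 2) fits (5, 7); releases (0, 3), pool now (5, 10)
  P4: need (5, 6) fits (5, 10); releases (2, 0), pool now (7, 10)
  P8: need (7, 9) fits (7, 10); releases (3, 0), pool now (10, 10)


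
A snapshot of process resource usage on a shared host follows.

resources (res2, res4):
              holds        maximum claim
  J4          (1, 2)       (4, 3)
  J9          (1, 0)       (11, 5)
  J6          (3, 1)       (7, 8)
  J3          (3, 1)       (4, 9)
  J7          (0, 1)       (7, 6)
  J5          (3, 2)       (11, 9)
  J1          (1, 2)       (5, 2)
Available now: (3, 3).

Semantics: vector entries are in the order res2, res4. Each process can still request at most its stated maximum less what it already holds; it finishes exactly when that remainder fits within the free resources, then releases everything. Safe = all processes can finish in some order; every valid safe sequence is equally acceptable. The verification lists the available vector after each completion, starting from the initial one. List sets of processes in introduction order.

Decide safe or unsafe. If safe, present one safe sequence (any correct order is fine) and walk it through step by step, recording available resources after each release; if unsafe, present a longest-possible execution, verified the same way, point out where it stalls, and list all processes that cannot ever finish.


SAFE, for example via the order J4, J1, J6, J7, J3, J9, J5.
Key observation: J4 marks the first exact bind of the order: its need (3, 1) fits the free (3, 3) with zero slack on a requested resource.
Walking it through:
  pool = (3, 3)
  run J4 (needs (3, 1), free (3, 3)); after release of (1, 2) the pool is (4, 5)
  run J1 (needs (4, 0), free (4, 5)); after release of (1, 2) the pool is (5, 7)
  run J6 (needs (4, 7), free (5, 7)); after release of (3, 1) the pool is (8, 8)
  run J7 (needs (7, 5), free (8, 8)); after release of (0, 1) the pool is (8, 9)
  run J3 (needs (1, 8), free (8, 9)); after release of (3, 1) the pool is (11, 10)
  run J9 (needs (10, 5), free (11, 10)); after release of (1, 0) the pool is (12, 10)
  run J5 (needs (8, 7), free (12, 10)); after release of (3, 2) the pool is (15, 12)


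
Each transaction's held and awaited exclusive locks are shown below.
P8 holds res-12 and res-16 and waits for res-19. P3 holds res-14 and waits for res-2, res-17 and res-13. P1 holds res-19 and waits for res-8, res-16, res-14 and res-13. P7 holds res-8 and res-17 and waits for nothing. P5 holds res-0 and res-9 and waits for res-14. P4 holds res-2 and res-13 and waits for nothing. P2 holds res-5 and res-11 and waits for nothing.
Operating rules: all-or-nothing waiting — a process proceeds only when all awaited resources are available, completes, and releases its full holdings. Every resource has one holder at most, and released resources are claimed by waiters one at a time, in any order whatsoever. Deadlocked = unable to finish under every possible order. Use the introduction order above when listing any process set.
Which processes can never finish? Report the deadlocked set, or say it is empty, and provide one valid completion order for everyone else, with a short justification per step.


The deadlocked set is P8 and P1.
Key observation: along P8 -> P1 -> P8, each member waits on what the next one holds — a deadlock; no other process is dragged down with it.
A valid finishing order for the others: P7, P4, P2, P3, P5.
Verifying each step:
  run P7 (it waits on nothing); releases res-8 and res-17
  run P4 (it waits on nothing); releases res-2 and res-13
  run P2 (it waits on nothing); releases res-5 and res-11
  P3: everything it awaited (res-2, res-17 and res-13) is free; runs, freeing res-14
  P5: everything it awaited (res-14) is free; runs, freeing res-0 and res-9


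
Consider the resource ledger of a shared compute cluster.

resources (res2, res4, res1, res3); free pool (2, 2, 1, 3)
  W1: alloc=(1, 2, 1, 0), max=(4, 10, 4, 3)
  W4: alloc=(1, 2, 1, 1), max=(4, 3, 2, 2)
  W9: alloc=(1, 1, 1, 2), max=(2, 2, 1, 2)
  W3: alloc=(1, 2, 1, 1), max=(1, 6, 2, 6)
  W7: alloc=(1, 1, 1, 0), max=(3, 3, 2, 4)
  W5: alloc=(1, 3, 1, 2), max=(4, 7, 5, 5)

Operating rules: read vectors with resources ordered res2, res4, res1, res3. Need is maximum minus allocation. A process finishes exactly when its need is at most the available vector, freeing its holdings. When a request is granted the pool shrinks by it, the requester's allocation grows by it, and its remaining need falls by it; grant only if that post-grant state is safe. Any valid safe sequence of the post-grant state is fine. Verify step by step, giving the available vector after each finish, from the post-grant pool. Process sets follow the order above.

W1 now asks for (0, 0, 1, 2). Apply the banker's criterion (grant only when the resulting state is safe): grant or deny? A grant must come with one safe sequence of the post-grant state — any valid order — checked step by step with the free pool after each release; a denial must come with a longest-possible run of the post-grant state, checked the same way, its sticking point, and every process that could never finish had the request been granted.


DENY. Granting would leave the state unsafe.
Key observation: after W9, W4, W7 the pool peaks at (5, 6, 3, 4), and each blocked process is short somewhere: W1 on res4; W3 on res3; W5 on res1.
On the post-grant state, W9, W4, W7 is a maximal run — nothing extends it. Verifying each step:
  pool = (2, 2, 0, 1)
  W9 needs (1, 1, 0, 0) <= (2, 2, 0, 1) -> finishes; pool += (1, 1, 1, 2) = (3, 3, 1, 3)
  W4 needs (3, 1, 1, 1) <= (3, 3, 1, 3) -> finishes; pool += (1, 2, 1, 1) = (4, 5, 2, 4)
  W7 needs (2, 2, 1, 4) <= (4, 5, 2, 4) -> finishes; pool += (1, 1, 1, 0) = (5, 6, 3, 4)
  W1 cannot run: need (3, 8, 2, 1) vs free (5, 6, 3, 4) (insufficient res4)
  W3 cannot run: need (0, 4, 1, 5) vs free (5, 6, 3, 4) (insufficient res3)
  W5 cannot run: need (3, 4, 4, 3) vs free (5, 6, 3, 4) (insufficient res1)
Processes that could never finish after the grant: W1, W3 and W5.


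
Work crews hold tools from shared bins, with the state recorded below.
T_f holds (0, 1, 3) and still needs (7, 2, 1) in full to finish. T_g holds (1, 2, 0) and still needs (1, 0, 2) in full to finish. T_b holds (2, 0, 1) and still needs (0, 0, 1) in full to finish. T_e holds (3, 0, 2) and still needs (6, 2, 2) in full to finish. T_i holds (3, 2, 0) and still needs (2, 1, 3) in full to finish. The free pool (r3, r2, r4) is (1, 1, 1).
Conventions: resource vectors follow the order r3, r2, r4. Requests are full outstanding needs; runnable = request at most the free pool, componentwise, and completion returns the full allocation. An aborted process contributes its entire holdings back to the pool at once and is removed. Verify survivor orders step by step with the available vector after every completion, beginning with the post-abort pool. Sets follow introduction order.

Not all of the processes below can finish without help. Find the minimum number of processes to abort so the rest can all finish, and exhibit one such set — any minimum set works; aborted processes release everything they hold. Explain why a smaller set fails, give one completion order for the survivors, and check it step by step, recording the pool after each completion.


The answer: abort T_e.
Key observation: the deadlocked T_f becomes finishable only because T_e released (3, 0, 2); it completes at step 3 below.
Why nothing smaller works: aborting no one leaves the state deadlocked as given.
One survivor order: T_g, T_b, T_f, T_i. Check, step by step (post-abort pool first):
  pool = (4, 1, 3)
  T_g: need (1, 0, 2) fits (4, 1, 3); releases (1, 2, 0), pool now (5, 3, 3)
  T_b: need (0, 0, 1) fits (5, 3, 3); releases (2, 0, 1), pool now (7, 3, 4)
  T_f: need (7, 2, 1) fits (7, 3, 4); releases (0, 1, 3), pool now (7, 4, 7)
  T_i: need (2, 1, 3) fits (7, 4, 7); releases (3, 2, 0), pool now (10, 6, 7)


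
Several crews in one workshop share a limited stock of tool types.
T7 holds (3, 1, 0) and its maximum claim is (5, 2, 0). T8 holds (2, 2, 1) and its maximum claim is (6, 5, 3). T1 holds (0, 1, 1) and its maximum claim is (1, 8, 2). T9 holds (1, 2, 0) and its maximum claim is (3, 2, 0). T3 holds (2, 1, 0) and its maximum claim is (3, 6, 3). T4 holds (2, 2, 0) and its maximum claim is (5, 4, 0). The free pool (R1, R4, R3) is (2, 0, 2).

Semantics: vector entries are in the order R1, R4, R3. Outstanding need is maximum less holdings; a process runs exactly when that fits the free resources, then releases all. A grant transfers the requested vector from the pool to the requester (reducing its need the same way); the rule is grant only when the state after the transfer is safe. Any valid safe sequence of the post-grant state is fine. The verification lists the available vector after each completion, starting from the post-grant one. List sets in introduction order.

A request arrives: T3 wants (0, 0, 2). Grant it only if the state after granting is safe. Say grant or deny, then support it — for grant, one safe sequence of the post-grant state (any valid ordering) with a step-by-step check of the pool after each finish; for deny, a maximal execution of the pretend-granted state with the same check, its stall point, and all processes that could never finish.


DENY. Granting would leave the state unsafe.
Key observation: no order helps: past T9, T7, T4, the free pool tops out at (8, 5, 0), below what each blocked process needs in R3.
Pretend the grant happened; the run T9, T7, T4 goes as far as possible. Walking it through:
  pool = (2, 0, 0)
  T9 needs (2, 0, 0) <= (2, 0, 0) -> finishes; pool += (1, 2, 0) = (3, 2, 0)
  T7 needs (2, 1, 0) <= (3, 2, 0) -> finishes; pool += (3, 1, 0) = (6, 3, 0)
  T4 needs (3, 2, 0) <= (6, 3, 0) -> finishes; pool += (2, 2, 0) = (8, 5, 0)
  blocked: T8 wants (4, 3, 2), pool (8, 5, 0) — not enough R3
  blocked: T1 wants (1, 7, 1), pool (8, 5, 0) — not enough R4 and R3
  blocked: T3 wants (1, 5, 1), pool (8, 5, 0) — not enough R3
Had the request been granted, T8, T1 and T3 could never finish.
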